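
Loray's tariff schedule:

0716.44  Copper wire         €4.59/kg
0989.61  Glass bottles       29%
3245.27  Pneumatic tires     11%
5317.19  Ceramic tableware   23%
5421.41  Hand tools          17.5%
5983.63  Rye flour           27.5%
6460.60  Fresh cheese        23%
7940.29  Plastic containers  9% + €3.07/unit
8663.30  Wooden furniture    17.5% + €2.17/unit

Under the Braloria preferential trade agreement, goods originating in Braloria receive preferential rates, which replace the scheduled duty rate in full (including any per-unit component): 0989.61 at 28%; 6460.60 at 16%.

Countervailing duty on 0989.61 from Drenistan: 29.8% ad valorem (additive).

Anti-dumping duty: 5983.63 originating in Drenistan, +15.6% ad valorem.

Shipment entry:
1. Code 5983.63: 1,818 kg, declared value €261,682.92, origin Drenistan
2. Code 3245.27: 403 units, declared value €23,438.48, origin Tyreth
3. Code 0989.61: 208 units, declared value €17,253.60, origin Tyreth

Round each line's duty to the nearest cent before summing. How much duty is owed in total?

€120,367.11

Line 1 (5983.63, Drenistan, 1,818 kg, €261,682.92):
Base rate for 5983.63 is 27.5%.
Additional duty on 5983.63 from Drenistan: +15.6%. Applied ad valorem rate: 27.5% + 15.6% = 43.1%.
Duty = €261,682.92 × 43.1% = €112,785.34.
Line 2 (3245.27, Tyreth, 403 units, €23,438.48):
Base rate for 3245.27 is 11%.
Duty = €23,438.48 × 11% = €2,578.23.
Line 3 (0989.61, Tyreth, 208 units, €17,253.60):
Base rate for 0989.61 is 29%.
0989.61 has an FTA preferential rate, but origin Tyreth is not Braloria; base rate stands.
The additional-duty order on 0989.61 targets Drenistan, not Tyreth; it does not apply.
Duty = €17,253.60 × 29% = €5,003.54.
Total = €112,785.34 + €2,578.23 + €5,003.54 = €120,367.11.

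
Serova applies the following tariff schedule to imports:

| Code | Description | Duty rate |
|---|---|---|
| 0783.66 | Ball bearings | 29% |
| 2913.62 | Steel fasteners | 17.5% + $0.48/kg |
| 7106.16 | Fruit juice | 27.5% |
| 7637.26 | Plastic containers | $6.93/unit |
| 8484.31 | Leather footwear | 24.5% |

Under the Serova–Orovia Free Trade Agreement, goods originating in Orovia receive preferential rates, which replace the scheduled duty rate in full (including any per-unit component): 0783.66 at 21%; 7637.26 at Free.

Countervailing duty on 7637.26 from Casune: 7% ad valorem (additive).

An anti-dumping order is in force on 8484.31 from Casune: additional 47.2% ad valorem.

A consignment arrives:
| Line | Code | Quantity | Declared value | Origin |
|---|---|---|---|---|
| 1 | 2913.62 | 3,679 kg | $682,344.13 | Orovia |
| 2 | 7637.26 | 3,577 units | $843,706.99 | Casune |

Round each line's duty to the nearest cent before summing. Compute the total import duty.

$205,024.24

Line 1 (2913.62, Orovia, 3,679 kg, $682,344.13):
Base rate for 2913.62 is 17.5% + $0.48/kg.
Origin Orovia is the FTA partner but 2913.62 is not on the preference list; base rate stands.
Duty = $682,344.13 × 17.5% + 3,679 × $0.48 = $121,176.14.
Line 2 (7637.26, Casune, 3,577 units, $843,706.99):
Base rate for 7637.26 is $6.93/unit.
7637.26 has an FTA preferential rate, but origin Casune is not Orovia; base rate stands.
Additional duty on 7637.26 from Casune: +7% ad valorem. Applied ad valorem rate = 7%.
Duty = $843,706.99 × 7% + 3,577 × $6.93 = $83,848.10.
Total = $121,176.14 + $83,848.10 = $205,024.24.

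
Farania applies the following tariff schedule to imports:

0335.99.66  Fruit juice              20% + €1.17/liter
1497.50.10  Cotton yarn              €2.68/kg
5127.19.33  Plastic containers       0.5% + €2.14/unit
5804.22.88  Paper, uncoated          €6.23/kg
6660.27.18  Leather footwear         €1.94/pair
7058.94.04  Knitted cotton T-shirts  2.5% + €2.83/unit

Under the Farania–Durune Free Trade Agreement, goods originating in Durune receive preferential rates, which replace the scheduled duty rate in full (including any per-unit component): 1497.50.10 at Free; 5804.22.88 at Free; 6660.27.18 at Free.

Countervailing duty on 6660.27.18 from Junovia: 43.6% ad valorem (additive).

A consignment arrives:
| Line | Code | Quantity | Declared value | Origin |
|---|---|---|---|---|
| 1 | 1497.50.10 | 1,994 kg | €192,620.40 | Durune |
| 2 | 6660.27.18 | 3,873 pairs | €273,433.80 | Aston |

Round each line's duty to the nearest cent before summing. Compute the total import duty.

Line 1 (1497.50.10, Durune, 1,994 kg, €192,620.40):
Base rate for 1497.50.10 is €2.68/kg.
Origin Durune qualifies under the Farania–Durune agreement and 1497.50.10 is covered: preferential rate Free applies instead.
Duty = €192,620.40 × 0% = €0.00.
Line 2 (6660.27.18, Aston, 3,873 pairs, €273,433.80):
Base rate for 6660.27.18 is €1.94/pair.
6660.27.18 has an FTA preferential rate, but origin Aston is not Durune; base rate stands.
The additional-duty order on 6660.27.18 targets Junovia, not Aston; it does not apply.
Duty = 3,873 × €1.94 = €7,513.62.
Total = €0.00 + €7,513.62 = €7,513.62.

€7,513.62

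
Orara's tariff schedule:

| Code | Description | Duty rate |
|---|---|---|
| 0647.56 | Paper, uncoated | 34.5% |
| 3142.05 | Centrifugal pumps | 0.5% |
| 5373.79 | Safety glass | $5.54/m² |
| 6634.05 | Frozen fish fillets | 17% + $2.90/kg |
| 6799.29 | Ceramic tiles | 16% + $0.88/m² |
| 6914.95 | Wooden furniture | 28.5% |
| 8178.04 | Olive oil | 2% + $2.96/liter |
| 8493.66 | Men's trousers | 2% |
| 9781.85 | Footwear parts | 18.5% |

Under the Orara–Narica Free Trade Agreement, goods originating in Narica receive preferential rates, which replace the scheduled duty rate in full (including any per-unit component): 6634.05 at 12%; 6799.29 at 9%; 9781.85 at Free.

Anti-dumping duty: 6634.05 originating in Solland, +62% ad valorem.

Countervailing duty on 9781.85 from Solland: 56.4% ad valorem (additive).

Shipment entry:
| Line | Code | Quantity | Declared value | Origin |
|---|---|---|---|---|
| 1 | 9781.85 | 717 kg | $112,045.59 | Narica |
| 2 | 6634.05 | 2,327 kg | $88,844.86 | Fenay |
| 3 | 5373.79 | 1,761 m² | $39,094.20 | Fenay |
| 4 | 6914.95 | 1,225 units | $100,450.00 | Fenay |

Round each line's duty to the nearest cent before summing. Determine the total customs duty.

$60,236.12

Line 1 (9781.85, Narica, 717 kg, $112,045.59):
Base rate for 9781.85 is 18.5%.
Origin Narica qualifies under the Orara–Narica agreement and 9781.85 is covered: preferential rate Free applies instead.
The additional-duty order on 9781.85 targets Solland, not Narica; it does not apply.
Duty = $112,045.59 × 0% = $0.00.
Line 2 (6634.05, Fenay, 2,327 kg, $88,844.86):
Base rate for 6634.05 is 17% + $2.90/kg.
6634.05 has an FTA preferential rate, but origin Fenay is not Narica; base rate stands.
The additional-duty order on 6634.05 targets Solland, not Fenay; it does not apply.
Duty = $88,844.86 × 17% + 2,327 × $2.90 = $21,851.93.
Line 3 (5373.79, Fenay, 1,761 m², $39,094.20):
Base rate for 5373.79 is $5.54/m².
Duty = 1,761 × $5.54 = $9,755.94.
Line 4 (6914.95, Fenay, 1,225 units, $100,450.00):
Base rate for 6914.95 is 28.5%.
Duty = $100,450.00 × 28.5% = $28,628.25.
Total = $0.00 + $21,851.93 + $9,755.94 + $28,628.25 = $60,236.12.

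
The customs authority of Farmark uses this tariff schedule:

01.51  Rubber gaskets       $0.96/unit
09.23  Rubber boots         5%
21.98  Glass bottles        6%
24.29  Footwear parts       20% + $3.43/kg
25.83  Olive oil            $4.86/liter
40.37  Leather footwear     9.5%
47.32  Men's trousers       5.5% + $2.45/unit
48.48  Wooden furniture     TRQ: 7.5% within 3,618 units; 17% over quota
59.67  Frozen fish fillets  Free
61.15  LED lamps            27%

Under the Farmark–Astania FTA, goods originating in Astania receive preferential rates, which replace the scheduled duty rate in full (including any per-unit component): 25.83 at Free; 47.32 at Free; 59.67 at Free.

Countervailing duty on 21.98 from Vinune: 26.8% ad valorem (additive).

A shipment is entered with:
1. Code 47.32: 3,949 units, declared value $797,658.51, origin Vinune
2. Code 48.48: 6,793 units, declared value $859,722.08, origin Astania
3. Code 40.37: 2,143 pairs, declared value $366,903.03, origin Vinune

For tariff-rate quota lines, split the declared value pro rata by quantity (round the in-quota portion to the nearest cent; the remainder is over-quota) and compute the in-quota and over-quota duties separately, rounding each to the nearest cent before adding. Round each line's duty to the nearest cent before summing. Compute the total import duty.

$191,054.88

Line 1 (47.32, Vinune, 3,949 units, $797,658.51):
Base rate for 47.32 is 5.5% + $2.45/unit.
47.32 has an FTA preferential rate, but origin Vinune is not Astania; base rate stands.
Duty = $797,658.51 × 5.5% + 3,949 × $2.45 = $53,546.27.
Line 2 (48.48, Astania, 6,793 units, $859,722.08):
Code 48.48 is under a tariff-rate quota (threshold 3,618 units). In-quota: 3,618 units at 7.5%; over-quota: 3,175 units at 17%.
Pro-rata value split: in-quota = $859,722.08 × 3,618/6,793 = $457,894.08; over-quota = $859,722.08 − $457,894.08 = $401,828.00.
In-quota duty = $457,894.08 × 7.5% = $34,342.06. Over-quota duty = $401,828.00 × 17% = $68,310.76.
Line duty = $34,342.06 + $68,310.76 = $102,652.82.
Line 3 (40.37, Vinune, 2,143 pairs, $366,903.03):
Base rate for 40.37 is 9.5%.
Duty = $366,903.03 × 9.5% = $34,855.79.
Total = $53,546.27 + $102,652.82 + $34,855.79 = $191,054.88.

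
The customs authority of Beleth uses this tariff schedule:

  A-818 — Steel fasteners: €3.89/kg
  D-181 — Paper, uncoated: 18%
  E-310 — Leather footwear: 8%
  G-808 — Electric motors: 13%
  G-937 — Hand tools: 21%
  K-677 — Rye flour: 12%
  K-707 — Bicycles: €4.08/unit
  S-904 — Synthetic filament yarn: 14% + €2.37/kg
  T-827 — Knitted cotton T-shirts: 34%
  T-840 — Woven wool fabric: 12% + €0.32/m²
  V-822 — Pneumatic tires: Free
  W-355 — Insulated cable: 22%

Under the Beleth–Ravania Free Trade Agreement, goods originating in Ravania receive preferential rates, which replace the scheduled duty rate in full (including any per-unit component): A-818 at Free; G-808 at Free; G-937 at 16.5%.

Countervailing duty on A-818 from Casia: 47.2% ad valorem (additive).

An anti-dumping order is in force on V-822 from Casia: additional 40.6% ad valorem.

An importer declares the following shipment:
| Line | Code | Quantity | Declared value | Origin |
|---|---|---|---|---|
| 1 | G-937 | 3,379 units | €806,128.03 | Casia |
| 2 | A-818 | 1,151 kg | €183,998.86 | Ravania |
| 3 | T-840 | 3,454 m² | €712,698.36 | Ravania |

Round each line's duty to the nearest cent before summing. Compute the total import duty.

€255,915.97

Line 1 (G-937, Casia, 3,379 units, €806,128.03):
Base rate for G-937 is 21%.
G-937 has an FTA preferential rate, but origin Casia is not Ravania; base rate stands.
Duty = €806,128.03 × 21% = €169,286.89.
Line 2 (A-818, Ravania, 1,151 kg, €183,998.86):
Base rate for A-818 is €3.89/kg.
Origin Ravania qualifies under the Beleth–Ravania agreement and A-818 is covered: preferential rate Free applies instead.
The additional-duty order on A-818 targets Casia, not Ravania; it does not apply.
Duty = €183,998.86 × 0% = €0.00.
Line 3 (T-840, Ravania, 3,454 m², €712,698.36):
Base rate for T-840 is 12% + €0.32/m².
Origin Ravania is the FTA partner but T-840 is not on the preference list; base rate stands.
Duty = €712,698.36 × 12% + 3,454 × €0.32 = €86,629.08.
Total = €169,286.89 + €0.00 + €86,629.08 = €255,915.97.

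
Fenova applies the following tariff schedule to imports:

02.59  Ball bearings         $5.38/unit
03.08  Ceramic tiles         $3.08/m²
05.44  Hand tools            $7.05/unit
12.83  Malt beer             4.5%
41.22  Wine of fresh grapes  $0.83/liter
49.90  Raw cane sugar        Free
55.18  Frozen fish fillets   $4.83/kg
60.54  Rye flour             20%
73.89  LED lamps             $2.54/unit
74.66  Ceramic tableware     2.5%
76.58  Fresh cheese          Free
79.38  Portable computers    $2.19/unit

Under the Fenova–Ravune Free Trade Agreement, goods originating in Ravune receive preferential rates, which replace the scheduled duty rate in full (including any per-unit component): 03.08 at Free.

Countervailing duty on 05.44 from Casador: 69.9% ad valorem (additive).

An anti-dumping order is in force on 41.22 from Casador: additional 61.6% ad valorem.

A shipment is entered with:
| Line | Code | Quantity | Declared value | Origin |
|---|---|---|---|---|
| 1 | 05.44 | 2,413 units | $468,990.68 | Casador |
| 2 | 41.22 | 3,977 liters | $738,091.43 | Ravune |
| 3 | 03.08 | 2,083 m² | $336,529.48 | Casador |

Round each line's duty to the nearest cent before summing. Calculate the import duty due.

$354,552.69

Line 1 (05.44, Casador, 2,413 units, $468,990.68):
Base rate for 05.44 is $7.05/unit.
Additional duty on 05.44 from Casador: +69.9% ad valorem. Applied ad valorem rate = 69.9%.
Duty = $468,990.68 × 69.9% + 2,413 × $7.05 = $344,836.14.
Line 2 (41.22, Ravune, 3,977 liters, $738,091.43):
Base rate for 41.22 is $0.83/liter.
Origin Ravune is the FTA partner but 41.22 is not on the preference list; base rate stands.
The additional-duty order on 41.22 targets Casador, not Ravune; it does not apply.
Duty = 3,977 × $0.83 = $3,300.91.
Line 3 (03.08, Casador, 2,083 m², $336,529.48):
Base rate for 03.08 is $3.08/m².
03.08 has an FTA preferential rate, but origin Casador is not Ravune; base rate stands.
Duty = 2,083 × $3.08 = $6,415.64.
Total = $344,836.14 + $3,300.91 + $6,415.64 = $354,552.69.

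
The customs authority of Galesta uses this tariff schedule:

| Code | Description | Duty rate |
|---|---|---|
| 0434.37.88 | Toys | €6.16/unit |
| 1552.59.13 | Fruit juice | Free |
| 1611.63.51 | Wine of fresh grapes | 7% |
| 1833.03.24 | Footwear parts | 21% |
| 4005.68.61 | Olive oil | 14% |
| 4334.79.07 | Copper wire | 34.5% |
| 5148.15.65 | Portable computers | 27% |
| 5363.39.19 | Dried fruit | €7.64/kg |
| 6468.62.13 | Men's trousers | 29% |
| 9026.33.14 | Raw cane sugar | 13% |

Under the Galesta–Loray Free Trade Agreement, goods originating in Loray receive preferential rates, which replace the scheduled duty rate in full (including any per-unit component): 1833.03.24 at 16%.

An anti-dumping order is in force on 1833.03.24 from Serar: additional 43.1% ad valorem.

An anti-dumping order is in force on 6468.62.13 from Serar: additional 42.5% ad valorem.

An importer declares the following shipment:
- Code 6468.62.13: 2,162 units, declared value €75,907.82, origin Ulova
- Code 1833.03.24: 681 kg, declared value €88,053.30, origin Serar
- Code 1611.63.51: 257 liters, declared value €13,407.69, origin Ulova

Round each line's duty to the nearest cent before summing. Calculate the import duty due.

Line 1 (6468.62.13, Ulova, 2,162 units, €75,907.82):
Base rate for 6468.62.13 is 29%.
The additional-duty order on 6468.62.13 targets Serar, not Ulova; it does not apply.
Duty = €75,907.82 × 29% = €22,013.27.
Line 2 (1833.03.24, Serar, 681 kg, €88,053.30):
Base rate for 1833.03.24 is 21%.
1833.03.24 has an FTA preferential rate, but origin Serar is not Loray; base rate stands.
Additional duty on 1833.03.24 from Serar: +43.1%. Applied ad valorem rate: 21% + 43.1% = 64.1%.
Duty = €88,053.30 × 64.1% = €56,442.17.
Line 3 (1611.63.51, Ulova, 257 liters, €13,407.69):
Base rate for 1611.63.51 is 7%.
Duty = €13,407.69 × 7% = €938.54.
Total = €22,013.27 + €56,442.17 + €938.54 = €79,393.98.

€79,393.98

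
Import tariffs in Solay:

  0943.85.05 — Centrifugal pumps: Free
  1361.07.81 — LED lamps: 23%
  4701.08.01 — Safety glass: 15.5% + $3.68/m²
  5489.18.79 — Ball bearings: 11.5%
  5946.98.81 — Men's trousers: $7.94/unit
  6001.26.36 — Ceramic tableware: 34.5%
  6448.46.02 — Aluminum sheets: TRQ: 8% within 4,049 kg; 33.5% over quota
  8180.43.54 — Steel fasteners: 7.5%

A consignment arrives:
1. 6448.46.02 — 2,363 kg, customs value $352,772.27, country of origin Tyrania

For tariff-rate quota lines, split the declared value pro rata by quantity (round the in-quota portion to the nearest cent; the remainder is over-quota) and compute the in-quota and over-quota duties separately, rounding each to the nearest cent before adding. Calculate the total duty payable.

Line 1 (6448.46.02, Tyrania, 2,363 kg, $352,772.27):
Code 6448.46.02 is under a tariff-rate quota (threshold 4,049 kg). Quantity 2,363 kg is within the quota, so the in-quota rate 8% applies to the full value.
Duty = $352,772.27 × 8% = $28,221.78.

$28,221.78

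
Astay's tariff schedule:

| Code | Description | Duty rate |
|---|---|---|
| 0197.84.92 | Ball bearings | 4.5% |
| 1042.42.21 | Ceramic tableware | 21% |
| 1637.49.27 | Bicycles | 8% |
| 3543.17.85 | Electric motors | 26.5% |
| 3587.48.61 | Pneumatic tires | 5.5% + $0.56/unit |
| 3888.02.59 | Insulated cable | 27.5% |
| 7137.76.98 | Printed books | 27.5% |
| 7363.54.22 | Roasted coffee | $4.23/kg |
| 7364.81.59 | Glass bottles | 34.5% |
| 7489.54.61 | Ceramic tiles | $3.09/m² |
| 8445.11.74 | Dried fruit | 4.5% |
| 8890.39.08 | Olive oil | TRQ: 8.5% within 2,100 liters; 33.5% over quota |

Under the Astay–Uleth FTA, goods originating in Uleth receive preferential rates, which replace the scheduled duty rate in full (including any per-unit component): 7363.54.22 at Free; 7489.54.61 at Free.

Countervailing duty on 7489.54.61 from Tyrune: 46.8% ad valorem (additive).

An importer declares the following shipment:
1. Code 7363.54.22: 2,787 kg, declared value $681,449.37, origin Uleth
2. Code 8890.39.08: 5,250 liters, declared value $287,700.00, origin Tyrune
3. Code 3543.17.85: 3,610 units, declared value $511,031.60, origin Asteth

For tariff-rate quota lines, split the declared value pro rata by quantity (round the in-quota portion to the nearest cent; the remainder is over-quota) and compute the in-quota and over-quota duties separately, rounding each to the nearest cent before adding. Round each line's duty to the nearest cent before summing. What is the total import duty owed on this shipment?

$203,032.87

Line 1 (7363.54.22, Uleth, 2,787 kg, $681,449.37):
Base rate for 7363.54.22 is $4.23/kg.
Origin Uleth qualifies under the Astay–Uleth agreement and 7363.54.22 is covered: preferential rate Free applies instead.
Duty = $681,449.37 × 0% = $0.00.
Line 2 (8890.39.08, Tyrune, 5,250 liters, $287,700.00):
Code 8890.39.08 is under a tariff-rate quota (threshold 2,100 liters). In-quota: 2,100 liters at 8.5%; over-quota: 3,150 liters at 33.5%.
Pro-rata value split: in-quota = $287,700.00 × 2,100/5,250 = $115,080.00; over-quota = $287,700.00 − $115,080.00 = $172,620.00.
In-quota duty = $115,080.00 × 8.5% = $9,781.80. Over-quota duty = $172,620.00 × 33.5% = $57,827.70.
Line duty = $9,781.80 + $57,827.70 = $67,609.50.
Line 3 (3543.17.85, Asteth, 3,610 units, $511,031.60):
Base rate for 3543.17.85 is 26.5%.
Duty = $511,031.60 × 26.5% = $135,423.37.
Total = $0.00 + $67,609.50 + $135,423.37 = $203,032.87.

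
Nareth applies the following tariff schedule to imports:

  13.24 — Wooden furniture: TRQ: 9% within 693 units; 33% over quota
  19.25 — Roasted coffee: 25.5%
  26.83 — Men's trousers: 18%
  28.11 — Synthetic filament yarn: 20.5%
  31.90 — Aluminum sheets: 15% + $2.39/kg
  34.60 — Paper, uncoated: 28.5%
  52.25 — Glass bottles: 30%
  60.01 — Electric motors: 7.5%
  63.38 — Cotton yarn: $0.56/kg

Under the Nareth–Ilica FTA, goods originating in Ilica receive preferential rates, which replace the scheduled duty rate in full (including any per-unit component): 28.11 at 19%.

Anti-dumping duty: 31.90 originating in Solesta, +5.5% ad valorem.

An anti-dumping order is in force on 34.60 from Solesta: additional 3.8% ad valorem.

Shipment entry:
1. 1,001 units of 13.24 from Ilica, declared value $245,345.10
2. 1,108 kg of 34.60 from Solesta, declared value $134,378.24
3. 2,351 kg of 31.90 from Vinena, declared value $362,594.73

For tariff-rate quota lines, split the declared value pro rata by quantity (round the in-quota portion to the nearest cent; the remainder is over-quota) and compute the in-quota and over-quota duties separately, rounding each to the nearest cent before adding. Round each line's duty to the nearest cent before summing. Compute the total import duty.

Line 1 (13.24, Ilica, 1,001 units, $245,345.10):
Code 13.24 is under a tariff-rate quota (threshold 693 units). In-quota: 693 units at 9%; over-quota: 308 units at 33%.
Pro-rata value split: in-quota = $245,345.10 × 693/1,001 = $169,854.30; over-quota = $245,345.10 − $169,854.30 = $75,490.80.
In-quota duty = $169,854.30 × 9% = $15,286.89. Over-quota duty = $75,490.80 × 33% = $24,911.96.
Line duty = $15,286.89 + $24,911.96 = $40,198.85.
Line 2 (34.60, Solesta, 1,108 kg, $134,378.24):
Base rate for 34.60 is 28.5%.
Additional duty on 34.60 from Solesta: +3.8%. Applied ad valorem rate: 28.5% + 3.8% = 32.3%.
Duty = $134,378.24 × 32.3% = $43,404.17.
Line 3 (31.90, Vinena, 2,351 kg, $362,594.73):
Base rate for 31.90 is 15% + $2.39/kg.
The additional-duty order on 31.90 targets Solesta, not Vinena; it does not apply.
Duty = $362,594.73 × 15% + 2,351 × $2.39 = $60,008.10.
Total = $40,198.85 + $43,404.17 + $60,008.10 = $143,611.12.

$143,611.12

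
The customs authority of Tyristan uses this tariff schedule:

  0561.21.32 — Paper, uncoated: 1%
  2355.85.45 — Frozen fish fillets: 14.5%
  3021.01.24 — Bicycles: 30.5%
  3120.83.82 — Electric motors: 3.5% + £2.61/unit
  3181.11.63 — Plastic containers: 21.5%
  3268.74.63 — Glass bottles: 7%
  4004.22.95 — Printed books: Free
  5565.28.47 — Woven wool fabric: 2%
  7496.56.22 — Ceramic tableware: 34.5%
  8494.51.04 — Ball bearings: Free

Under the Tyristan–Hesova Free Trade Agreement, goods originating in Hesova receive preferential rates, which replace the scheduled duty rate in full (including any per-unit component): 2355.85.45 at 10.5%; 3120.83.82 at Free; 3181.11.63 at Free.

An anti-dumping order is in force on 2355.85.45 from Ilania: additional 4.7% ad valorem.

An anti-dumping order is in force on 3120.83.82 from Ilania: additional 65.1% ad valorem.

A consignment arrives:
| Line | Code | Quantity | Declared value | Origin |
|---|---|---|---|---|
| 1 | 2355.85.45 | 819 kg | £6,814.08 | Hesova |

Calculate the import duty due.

£715.48

Line 1 (2355.85.45, Hesova, 819 kg, £6,814.08):
Base rate for 2355.85.45 is 14.5%.
Origin Hesova qualifies under the Tyristan–Hesova agreement and 2355.85.45 is covered: preferential rate 10.5% applies instead.
The additional-duty order on 2355.85.45 targets Ilania, not Hesova; it does not apply.
Duty = £6,814.08 × 10.5% = £715.48.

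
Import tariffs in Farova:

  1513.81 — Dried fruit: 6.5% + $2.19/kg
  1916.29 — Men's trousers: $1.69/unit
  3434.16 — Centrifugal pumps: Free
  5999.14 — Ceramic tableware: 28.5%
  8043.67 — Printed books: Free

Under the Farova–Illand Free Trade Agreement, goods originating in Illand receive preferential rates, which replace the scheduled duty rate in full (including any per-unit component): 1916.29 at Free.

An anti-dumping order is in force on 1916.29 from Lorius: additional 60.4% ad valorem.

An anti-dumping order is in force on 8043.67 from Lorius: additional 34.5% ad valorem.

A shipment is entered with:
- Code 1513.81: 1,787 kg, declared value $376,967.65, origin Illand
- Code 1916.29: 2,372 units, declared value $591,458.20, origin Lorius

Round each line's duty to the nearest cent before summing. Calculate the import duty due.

$389,665.86

Line 1 (1513.81, Illand, 1,787 kg, $376,967.65):
Base rate for 1513.81 is 6.5% + $2.19/kg.
Origin Illand is the FTA partner but 1513.81 is not on the preference list; base rate stands.
Duty = $376,967.65 × 6.5% + 1,787 × $2.19 = $28,416.43.
Line 2 (1916.29, Lorius, 2,372 units, $591,458.20):
Base rate for 1916.29 is $1.69/unit.
1916.29 has an FTA preferential rate, but origin Lorius is not Illand; base rate stands.
Additional duty on 1916.29 from Lorius: +60.4% ad valorem. Applied ad valorem rate = 60.4%.
Duty = $591,458.20 × 60.4% + 2,372 × $1.69 = $361,249.43.
Total = $28,416.43 + $361,249.43 = $389,665.86.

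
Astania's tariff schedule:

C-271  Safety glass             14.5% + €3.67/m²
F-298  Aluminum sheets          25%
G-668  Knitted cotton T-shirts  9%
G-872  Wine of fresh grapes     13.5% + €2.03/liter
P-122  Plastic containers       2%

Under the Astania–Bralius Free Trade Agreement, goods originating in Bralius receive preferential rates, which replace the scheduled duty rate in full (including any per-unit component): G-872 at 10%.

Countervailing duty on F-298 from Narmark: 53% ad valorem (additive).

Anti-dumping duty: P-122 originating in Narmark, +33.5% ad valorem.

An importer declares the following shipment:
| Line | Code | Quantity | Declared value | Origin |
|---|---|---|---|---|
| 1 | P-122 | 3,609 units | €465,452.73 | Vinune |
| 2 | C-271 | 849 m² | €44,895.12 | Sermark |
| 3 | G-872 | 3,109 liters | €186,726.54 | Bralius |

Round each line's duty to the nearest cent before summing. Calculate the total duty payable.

Line 1 (P-122, Vinune, 3,609 units, €465,452.73):
Base rate for P-122 is 2%.
The additional-duty order on P-122 targets Narmark, not Vinune; it does not apply.
Duty = €465,452.73 × 2% = €9,309.05.
Line 2 (C-271, Sermark, 849 m², €44,895.12):
Base rate for C-271 is 14.5% + €3.67/m².
Duty = €44,895.12 × 14.5% + 849 × €3.67 = €9,625.62.
Line 3 (G-872, Bralius, 3,109 liters, €186,726.54):
Base rate for G-872 is 13.5% + €2.03/liter.
Origin Bralius qualifies under the Astania–Bralius agreement and G-872 is covered: preferential rate 10% applies instead.
Duty = €186,726.54 × 10% = €18,672.65.
Total = €9,309.05 + €9,625.62 + €18,672.65 = €37,607.32.

€37,607.32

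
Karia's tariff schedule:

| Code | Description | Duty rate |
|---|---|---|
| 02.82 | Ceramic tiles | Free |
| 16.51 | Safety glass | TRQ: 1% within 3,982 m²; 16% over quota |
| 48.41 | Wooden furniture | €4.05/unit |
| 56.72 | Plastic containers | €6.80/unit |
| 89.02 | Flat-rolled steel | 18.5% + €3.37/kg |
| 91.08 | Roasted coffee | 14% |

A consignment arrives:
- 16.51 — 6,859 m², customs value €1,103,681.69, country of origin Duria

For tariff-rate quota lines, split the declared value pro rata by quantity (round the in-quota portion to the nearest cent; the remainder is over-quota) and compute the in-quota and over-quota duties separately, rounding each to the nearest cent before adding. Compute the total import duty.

€80,477.53

Line 1 (16.51, Duria, 6,859 m², €1,103,681.69):
Code 16.51 is under a tariff-rate quota (threshold 3,982 m²). In-quota: 3,982 m² at 1%; over-quota: 2,877 m² at 16%.
Pro-rata value split: in-quota = €1,103,681.69 × 3,982/6,859 = €640,743.62; over-quota = €1,103,681.69 − €640,743.62 = €462,938.07.
In-quota duty = €640,743.62 × 1% = €6,407.44. Over-quota duty = €462,938.07 × 16% = €74,070.09.
Line duty = €6,407.44 + €74,070.09 = €80,477.53.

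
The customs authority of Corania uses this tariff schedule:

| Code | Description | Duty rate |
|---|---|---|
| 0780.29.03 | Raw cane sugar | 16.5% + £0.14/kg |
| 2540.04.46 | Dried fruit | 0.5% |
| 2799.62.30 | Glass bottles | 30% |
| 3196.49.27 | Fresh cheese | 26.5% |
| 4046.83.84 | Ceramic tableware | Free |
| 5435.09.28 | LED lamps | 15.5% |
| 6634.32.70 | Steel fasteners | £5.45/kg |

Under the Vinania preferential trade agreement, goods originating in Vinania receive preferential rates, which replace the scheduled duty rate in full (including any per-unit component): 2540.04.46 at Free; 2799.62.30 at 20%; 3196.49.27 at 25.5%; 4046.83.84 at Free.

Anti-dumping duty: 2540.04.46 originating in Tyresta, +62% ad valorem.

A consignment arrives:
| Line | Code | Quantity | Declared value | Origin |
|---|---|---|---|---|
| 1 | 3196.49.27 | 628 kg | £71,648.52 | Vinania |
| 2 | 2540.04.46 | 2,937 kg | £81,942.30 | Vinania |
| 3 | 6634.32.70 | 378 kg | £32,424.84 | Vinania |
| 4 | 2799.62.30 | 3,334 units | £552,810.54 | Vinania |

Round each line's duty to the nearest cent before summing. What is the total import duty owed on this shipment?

Line 1 (3196.49.27, Vinania, 628 kg, £71,648.52):
Base rate for 3196.49.27 is 26.5%.
Origin Vinania qualifies under the Corania–Vinania agreement and 3196.49.27 is covered: preferential rate 25.5% applies instead.
Duty = £71,648.52 × 25.5% = £18,270.37.
Line 2 (2540.04.46, Vinania, 2,937 kg, £81,942.30):
Base rate for 2540.04.46 is 0.5%.
Origin Vinania qualifies under the Corania–Vinania agreement and 2540.04.46 is covered: preferential rate Free applies instead.
The additional-duty order on 2540.04.46 targets Tyresta, not Vinania; it does not apply.
Duty = £81,942.30 × 0% = £0.00.
Line 3 (6634.32.70, Vinania, 378 kg, £32,424.84):
Base rate for 6634.32.70 is £5.45/kg.
Origin Vinania is the FTA partner but 6634.32.70 is not on the preference list; base rate stands.
Duty = 378 × £5.45 = £2,060.10.
Line 4 (2799.62.30, Vinania, 3,334 units, £552,810.54):
Base rate for 2799.62.30 is 30%.
Origin Vinania qualifies under the Corania–Vinania agreement and 2799.62.30 is covered: preferential rate 20% applies instead.
Duty = £552,810.54 × 20% = £110,562.11.
Total = £18,270.37 + £0.00 + £2,060.10 + £110,562.11 = £130,892.58.

£130,892.58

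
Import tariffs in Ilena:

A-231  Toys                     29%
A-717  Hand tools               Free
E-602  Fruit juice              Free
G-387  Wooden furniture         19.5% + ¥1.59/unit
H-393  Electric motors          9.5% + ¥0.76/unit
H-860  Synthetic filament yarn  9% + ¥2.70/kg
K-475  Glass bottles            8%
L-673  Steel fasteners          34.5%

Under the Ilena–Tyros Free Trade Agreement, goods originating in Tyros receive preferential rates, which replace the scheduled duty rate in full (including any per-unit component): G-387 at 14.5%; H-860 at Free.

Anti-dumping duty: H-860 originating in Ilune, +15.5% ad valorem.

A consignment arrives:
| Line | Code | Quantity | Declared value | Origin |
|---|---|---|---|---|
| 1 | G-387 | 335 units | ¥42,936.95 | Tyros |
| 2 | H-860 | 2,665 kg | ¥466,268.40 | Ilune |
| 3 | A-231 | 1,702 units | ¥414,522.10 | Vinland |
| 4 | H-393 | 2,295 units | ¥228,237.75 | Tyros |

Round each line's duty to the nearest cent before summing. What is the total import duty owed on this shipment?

Line 1 (G-387, Tyros, 335 units, ¥42,936.95):
Base rate for G-387 is 19.5% + ¥1.59/unit.
Origin Tyros qualifies under the Ilena–Tyros agreement and G-387 is covered: preferential rate 14.5% applies instead.
Duty = ¥42,936.95 × 14.5% = ¥6,225.86.
Line 2 (H-860, Ilune, 2,665 kg, ¥466,268.40):
Base rate for H-860 is 9% + ¥2.70/kg.
H-860 has an FTA preferential rate, but origin Ilune is not Tyros; base rate stands.
Additional duty on H-860 from Ilune: +15.5%. Applied ad valorem rate: 9% + 15.5% = 24.5%.
Duty = ¥466,268.40 × 24.5% + 2,665 × ¥2.70 = ¥121,431.26.
Line 3 (A-231, Vinland, 1,702 units, ¥414,522.10):
Base rate for A-231 is 29%.
Duty = ¥414,522.10 × 29% = ¥120,211.41.
Line 4 (H-393, Tyros, 2,295 units, ¥228,237.75):
Base rate for H-393 is 9.5% + ¥0.76/unit.
Origin Tyros is the FTA partner but H-393 is not on the preference list; base rate stands.
Duty = ¥228,237.75 × 9.5% + 2,295 × ¥0.76 = ¥23,426.79.
Total = ¥6,225.86 + ¥121,431.26 + ¥120,211.41 + ¥23,426.79 = ¥271,295.32.

¥271,295.32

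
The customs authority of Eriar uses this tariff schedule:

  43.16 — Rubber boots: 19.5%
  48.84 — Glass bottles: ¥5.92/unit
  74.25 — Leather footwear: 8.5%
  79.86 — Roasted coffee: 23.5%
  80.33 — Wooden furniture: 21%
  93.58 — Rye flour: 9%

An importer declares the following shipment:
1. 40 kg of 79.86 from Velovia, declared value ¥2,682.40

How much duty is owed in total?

Line 1 (79.86, Velovia, 40 kg, ¥2,682.40):
Base rate for 79.86 is 23.5%.
Duty = ¥2,682.40 × 23.5% = ¥630.36.

¥630.36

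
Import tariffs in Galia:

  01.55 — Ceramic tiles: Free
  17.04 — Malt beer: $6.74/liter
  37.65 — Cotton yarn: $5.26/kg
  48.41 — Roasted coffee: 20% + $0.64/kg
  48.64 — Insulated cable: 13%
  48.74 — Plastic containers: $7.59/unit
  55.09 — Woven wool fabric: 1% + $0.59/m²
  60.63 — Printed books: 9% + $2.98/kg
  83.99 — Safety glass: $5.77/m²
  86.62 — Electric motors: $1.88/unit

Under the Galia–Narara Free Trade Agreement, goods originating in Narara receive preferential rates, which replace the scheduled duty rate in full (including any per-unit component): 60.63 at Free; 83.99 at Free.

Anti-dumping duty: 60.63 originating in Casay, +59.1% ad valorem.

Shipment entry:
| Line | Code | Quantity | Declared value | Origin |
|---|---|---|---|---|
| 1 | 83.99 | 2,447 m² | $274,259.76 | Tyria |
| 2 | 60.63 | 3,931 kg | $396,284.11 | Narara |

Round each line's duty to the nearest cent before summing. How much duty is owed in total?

Line 1 (83.99, Tyria, 2,447 m², $274,259.76):
Base rate for 83.99 is $5.77/m².
83.99 has an FTA preferential rate, but origin Tyria is not Narara; base rate stands.
Duty = 2,447 × $5.77 = $14,119.19.
Line 2 (60.63, Narara, 3,931 kg, $396,284.11):
Base rate for 60.63 is 9% + $2.98/kg.
Origin Narara qualifies under the Galia–Narara agreement and 60.63 is covered: preferential rate Free applies instead.
The additional-duty order on 60.63 targets Casay, not Narara; it does not apply.
Duty = $396,284.11 × 0% = $0.00.
Total = $14,119.19 + $0.00 = $14,119.19.

$14,119.19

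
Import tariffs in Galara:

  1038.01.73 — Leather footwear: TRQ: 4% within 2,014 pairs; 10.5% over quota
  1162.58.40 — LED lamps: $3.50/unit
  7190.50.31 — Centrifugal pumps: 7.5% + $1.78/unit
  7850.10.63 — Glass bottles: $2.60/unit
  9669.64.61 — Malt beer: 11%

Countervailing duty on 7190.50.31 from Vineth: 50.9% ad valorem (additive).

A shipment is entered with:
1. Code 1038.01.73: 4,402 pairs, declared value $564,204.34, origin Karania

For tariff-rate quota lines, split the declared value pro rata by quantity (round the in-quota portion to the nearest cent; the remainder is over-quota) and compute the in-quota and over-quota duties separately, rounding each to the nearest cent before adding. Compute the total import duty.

Line 1 (1038.01.73, Karania, 4,402 pairs, $564,204.34):
Code 1038.01.73 is under a tariff-rate quota (threshold 2,014 pairs). In-quota: 2,014 pairs at 4%; over-quota: 2,388 pairs at 10.5%.
Pro-rata value split: in-quota = $564,204.34 × 2,014/4,402 = $258,134.38; over-quota = $564,204.34 − $258,134.38 = $306,069.96.
In-quota duty = $258,134.38 × 4% = $10,325.38. Over-quota duty = $306,069.96 × 10.5% = $32,137.35.
Line duty = $10,325.38 + $32,137.35 = $42,462.73.

$42,462.73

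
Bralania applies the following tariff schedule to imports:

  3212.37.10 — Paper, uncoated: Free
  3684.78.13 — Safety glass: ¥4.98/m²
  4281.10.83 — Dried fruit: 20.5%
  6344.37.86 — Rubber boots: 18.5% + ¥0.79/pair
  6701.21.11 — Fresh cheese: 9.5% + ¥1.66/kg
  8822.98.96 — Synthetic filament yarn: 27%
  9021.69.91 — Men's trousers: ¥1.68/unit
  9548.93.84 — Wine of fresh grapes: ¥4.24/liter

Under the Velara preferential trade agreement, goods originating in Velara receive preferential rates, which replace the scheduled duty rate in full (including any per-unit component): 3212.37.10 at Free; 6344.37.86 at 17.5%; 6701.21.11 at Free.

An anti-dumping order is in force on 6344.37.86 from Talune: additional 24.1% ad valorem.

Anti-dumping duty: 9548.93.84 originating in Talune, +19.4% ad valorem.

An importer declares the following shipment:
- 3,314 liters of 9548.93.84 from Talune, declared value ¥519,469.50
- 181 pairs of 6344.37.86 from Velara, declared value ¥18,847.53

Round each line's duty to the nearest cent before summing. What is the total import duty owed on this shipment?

¥118,126.76

Line 1 (9548.93.84, Talune, 3,314 liters, ¥519,469.50):
Base rate for 9548.93.84 is ¥4.24/liter.
Additional duty on 9548.93.84 from Talune: +19.4% ad valorem. Applied ad valorem rate = 19.4%.
Duty = ¥519,469.50 × 19.4% + 3,314 × ¥4.24 = ¥114,828.44.
Line 2 (6344.37.86, Velara, 181 pairs, ¥18,847.53):
Base rate for 6344.37.86 is 18.5% + ¥0.79/pair.
Origin Velara qualifies under the Bralania–Velara agreement and 6344.37.86 is covered: preferential rate 17.5% applies instead.
The additional-duty order on 6344.37.86 targets Talune, not Velara; it does not apply.
Duty = ¥18,847.53 × 17.5% = ¥3,298.32.
Total = ¥114,828.44 + ¥3,298.32 = ¥118,126.76.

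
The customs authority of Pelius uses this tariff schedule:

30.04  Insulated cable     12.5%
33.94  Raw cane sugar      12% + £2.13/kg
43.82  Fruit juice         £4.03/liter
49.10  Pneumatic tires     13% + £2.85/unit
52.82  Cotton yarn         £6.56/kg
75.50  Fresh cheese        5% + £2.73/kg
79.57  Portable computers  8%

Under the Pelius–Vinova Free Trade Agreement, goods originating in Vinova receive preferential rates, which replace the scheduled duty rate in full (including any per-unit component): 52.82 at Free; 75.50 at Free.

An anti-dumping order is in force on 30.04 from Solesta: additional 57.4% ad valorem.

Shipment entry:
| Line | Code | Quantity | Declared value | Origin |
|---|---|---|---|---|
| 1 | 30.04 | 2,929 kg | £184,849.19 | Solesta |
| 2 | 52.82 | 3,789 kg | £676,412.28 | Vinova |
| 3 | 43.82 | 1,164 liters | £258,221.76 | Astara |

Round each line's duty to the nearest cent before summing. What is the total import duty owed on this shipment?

£133,900.50

Line 1 (30.04, Solesta, 2,929 kg, £184,849.19):
Base rate for 30.04 is 12.5%.
Additional duty on 30.04 from Solesta: +57.4%. Applied ad valorem rate: 12.5% + 57.4% = 69.9%.
Duty = £184,849.19 × 69.9% = £129,209.58.
Line 2 (52.82, Vinova, 3,789 kg, £676,412.28):
Base rate for 52.82 is £6.56/kg.
Origin Vinova qualifies under the Pelius–Vinova agreement and 52.82 is covered: preferential rate Free applies instead.
Duty = £676,412.28 × 0% = £0.00.
Line 3 (43.82, Astara, 1,164 liters, £258,221.76):
Base rate for 43.82 is £4.03/liter.
Duty = 1,164 × £4.03 = £4,690.92.
Total = £129,209.58 + £0.00 + £4,690.92 = £133,900.50.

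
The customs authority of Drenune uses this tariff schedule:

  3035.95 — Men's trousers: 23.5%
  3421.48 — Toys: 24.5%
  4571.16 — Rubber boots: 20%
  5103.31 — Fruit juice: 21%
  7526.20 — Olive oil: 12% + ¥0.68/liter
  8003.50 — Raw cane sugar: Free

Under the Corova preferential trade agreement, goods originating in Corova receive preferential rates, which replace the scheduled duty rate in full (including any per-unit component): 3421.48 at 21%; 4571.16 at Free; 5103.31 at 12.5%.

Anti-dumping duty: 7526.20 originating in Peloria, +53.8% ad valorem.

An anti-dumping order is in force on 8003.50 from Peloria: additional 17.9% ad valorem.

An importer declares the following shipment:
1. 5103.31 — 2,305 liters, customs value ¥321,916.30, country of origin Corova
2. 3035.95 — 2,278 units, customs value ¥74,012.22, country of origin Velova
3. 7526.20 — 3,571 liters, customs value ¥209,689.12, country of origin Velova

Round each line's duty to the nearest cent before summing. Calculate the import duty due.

¥85,223.38

Line 1 (5103.31, Corova, 2,305 liters, ¥321,916.30):
Base rate for 5103.31 is 21%.
Origin Corova qualifies under the Drenune–Corova agreement and 5103.31 is covered: preferential rate 12.5% applies instead.
Duty = ¥321,916.30 × 12.5% = ¥40,239.54.
Line 2 (3035.95, Velova, 2,278 units, ¥74,012.22):
Base rate for 3035.95 is 23.5%.
Duty = ¥74,012.22 × 23.5% = ¥17,392.87.
Line 3 (7526.20, Velova, 3,571 liters, ¥209,689.12):
Base rate for 7526.20 is 12% + ¥0.68/liter.
The additional-duty order on 7526.20 targets Peloria, not Velova; it does not apply.
Duty = ¥209,689.12 × 12% + 3,571 × ¥0.68 = ¥27,590.97.
Total = ¥40,239.54 + ¥17,392.87 + ¥27,590.97 = ¥85,223.38.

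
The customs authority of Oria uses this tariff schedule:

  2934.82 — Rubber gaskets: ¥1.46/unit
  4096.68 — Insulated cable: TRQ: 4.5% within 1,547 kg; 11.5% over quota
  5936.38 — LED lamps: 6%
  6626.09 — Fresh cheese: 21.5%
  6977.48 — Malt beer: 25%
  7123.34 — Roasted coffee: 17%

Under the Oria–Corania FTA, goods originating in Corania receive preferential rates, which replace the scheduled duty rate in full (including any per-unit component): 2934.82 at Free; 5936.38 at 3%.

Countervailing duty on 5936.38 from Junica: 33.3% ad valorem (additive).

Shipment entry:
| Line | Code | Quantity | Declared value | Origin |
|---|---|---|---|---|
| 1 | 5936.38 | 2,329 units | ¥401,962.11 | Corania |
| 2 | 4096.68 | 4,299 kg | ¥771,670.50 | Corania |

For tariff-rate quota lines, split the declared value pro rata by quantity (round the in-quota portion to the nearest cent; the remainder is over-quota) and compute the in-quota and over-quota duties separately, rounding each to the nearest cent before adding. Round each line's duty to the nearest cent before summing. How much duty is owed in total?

Line 1 (5936.38, Corania, 2,329 units, ¥401,962.11):
Base rate for 5936.38 is 6%.
Origin Corania qualifies under the Oria–Corania agreement and 5936.38 is covered: preferential rate 3% applies instead.
The additional-duty order on 5936.38 targets Junica, not Corania; it does not apply.
Duty = ¥401,962.11 × 3% = ¥12,058.86.
Line 2 (4096.68, Corania, 4,299 kg, ¥771,670.50):
Code 4096.68 is under a tariff-rate quota (threshold 1,547 kg). In-quota: 1,547 kg at 4.5%; over-quota: 2,752 kg at 11.5%.
Pro-rata value split: in-quota = ¥771,670.50 × 1,547/4,299 = ¥277,686.50; over-quota = ¥771,670.50 − ¥277,686.50 = ¥493,984.00.
In-quota duty = ¥277,686.50 × 4.5% = ¥12,495.89. Over-quota duty = ¥493,984.00 × 11.5% = ¥56,808.16.
Line duty = ¥12,495.89 + ¥56,808.16 = ¥69,304.05.
Total = ¥12,058.86 + ¥69,304.05 = ¥81,362.91.

¥81,362.91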